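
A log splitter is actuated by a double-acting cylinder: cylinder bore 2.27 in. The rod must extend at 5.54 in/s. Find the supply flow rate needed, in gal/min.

Cap-side area A_cap = π/4 × (2.27 in)² = 4.047 in^2
Q = A × v

Q ≈ 5.82 gal/min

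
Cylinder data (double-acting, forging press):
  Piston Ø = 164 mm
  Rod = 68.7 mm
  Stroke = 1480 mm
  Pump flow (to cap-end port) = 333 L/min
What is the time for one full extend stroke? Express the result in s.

t ≈ 5.63 s

Cap-side area A_cap = π/4 × (164 mm)² = 21120 mm^2
Swept volume V = A × L; t = V / Q = A·L / Q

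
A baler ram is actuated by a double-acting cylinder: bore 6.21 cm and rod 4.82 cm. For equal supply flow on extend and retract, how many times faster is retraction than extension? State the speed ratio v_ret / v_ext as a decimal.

Cap-side area A_cap = π/4 × (6.21 cm)² = 30.29 cm^2
Rod-side annular area A_ann = π/4 × (6.21² − 4.82²) = 12.04 cm^2
For equal Q, v ∝ 1/A, so v_ret/v_ext = A_cap/A_ann.

v_ret/v_ext ≈ 2.52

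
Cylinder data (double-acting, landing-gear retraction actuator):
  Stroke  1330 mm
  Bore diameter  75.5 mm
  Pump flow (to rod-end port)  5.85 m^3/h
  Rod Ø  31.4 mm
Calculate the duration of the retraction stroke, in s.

t ≈ 3.03 s

Rod-side annular area A_ann = π/4 × (75.5² − 31.4²) = 3703 mm^2
Swept volume V = A × L; t = V / Q = A·L / Q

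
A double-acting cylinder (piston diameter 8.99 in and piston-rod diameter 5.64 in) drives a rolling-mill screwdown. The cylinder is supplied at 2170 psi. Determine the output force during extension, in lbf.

F ≈ 1.38e5 lbf

Cap-side area A_cap = π/4 × (8.99 in)² = 63.48 in^2
F = P × A_cap = 2170 psi × A_cap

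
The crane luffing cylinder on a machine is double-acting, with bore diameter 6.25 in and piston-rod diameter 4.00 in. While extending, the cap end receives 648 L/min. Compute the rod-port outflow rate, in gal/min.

Q_out ≈ 101 gal/min

Cap-side area A_cap = π/4 × (6.25 in)² = 30.68 in^2
Rod-side annular area A_ann = π/4 × (6.25² − 4.00²) = 18.11 in^2
Piston speed v = Q_in/A_cap; rod-end outflow Q_out = v × A_ann = Q_in × A_ann/A_cap.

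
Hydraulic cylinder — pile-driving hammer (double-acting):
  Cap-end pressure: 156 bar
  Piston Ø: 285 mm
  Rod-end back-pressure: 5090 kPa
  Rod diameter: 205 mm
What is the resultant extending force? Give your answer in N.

Cap-side area A_cap = π/4 × (285 mm)² = 63790 mm^2
Rod-side annular area A_ann = π/4 × (285² − 205²) = 30790 mm^2
Net thrust = P_cap·A_cap − P_rod·A_ann = 9.952e5 N − 1.567e5 N

F ≈ 8.38e5 N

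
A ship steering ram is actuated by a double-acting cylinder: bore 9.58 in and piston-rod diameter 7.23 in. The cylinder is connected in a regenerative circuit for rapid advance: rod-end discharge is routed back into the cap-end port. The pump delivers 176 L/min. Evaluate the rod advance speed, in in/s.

v ≈ 4.36 in/s

In regeneration the rod-end outflow joins the pump flow into the cap end, so the net volume the pump must supply per unit advance equals the rod cross-section area.
Rod cross-section A_rod = π/4 × (7.23 in)² = 41.06 in^2
v = Q_pump / A_rod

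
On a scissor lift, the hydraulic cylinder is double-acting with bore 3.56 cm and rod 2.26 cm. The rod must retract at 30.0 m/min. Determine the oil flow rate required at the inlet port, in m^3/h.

Rod-side annular area A_ann = π/4 × (3.56² − 2.26²) = 5.942 cm^2
Q = A × v

Q ≈ 1.07 m^3/h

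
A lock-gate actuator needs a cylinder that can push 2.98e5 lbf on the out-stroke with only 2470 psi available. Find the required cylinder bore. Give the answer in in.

Extension force acts on the full piston face: F = P × (π/4)D².
D = √(4F / (πP)) = √(4 × 2.98e5 lbf / (π × 2470 psi))

D ≈ 12.4 in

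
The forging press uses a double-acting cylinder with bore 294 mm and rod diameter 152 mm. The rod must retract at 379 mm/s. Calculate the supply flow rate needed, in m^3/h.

Q ≈ 67.9 m^3/h

Rod-side annular area A_ann = π/4 × (294² − 152²) = 49740 mm^2
Q = A × v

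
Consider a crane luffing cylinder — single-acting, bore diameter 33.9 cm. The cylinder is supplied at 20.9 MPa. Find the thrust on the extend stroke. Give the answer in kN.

F ≈ 1890 kN

Cap-side area A_cap = π/4 × (33.9 cm)² = 902.6 cm^2
F = P × A_cap = 20.9 MPa × A_cap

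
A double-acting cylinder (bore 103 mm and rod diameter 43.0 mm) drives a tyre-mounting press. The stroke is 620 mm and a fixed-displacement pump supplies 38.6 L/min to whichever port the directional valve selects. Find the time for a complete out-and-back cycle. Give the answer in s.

Cap-side area A_cap = π/4 × (103 mm)² = 8332 mm^2
Rod-side annular area A_ann = π/4 × (103² − 43.0²) = 6880 mm^2
t_ext = A_cap·L/Q = 8.030 s
t_ret = A_ann·L/Q = 6.631 s
t_cycle = t_ext + t_ret

t ≈ 14.7 s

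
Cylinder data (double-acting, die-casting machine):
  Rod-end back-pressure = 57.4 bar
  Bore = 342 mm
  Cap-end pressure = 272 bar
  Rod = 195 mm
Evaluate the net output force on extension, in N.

F ≈ 2.14e6 N

Cap-side area A_cap = π/4 × (342 mm)² = 91860 mm^2
Rod-side annular area A_ann = π/4 × (342² − 195²) = 62000 mm^2
Net thrust = P_cap·A_cap − P_rod·A_ann = 2.499e6 N − 3.559e5 N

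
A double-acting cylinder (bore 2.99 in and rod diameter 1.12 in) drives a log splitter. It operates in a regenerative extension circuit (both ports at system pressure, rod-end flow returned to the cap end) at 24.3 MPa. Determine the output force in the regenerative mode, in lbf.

With equal pressure on both faces, forces on the annular region cancel; the net push is pressure × rod cross-section.
Rod cross-section A_rod = π/4 × (1.12 in)² = 0.9852 in^2
F = P × A_rod

F ≈ 3470 lbf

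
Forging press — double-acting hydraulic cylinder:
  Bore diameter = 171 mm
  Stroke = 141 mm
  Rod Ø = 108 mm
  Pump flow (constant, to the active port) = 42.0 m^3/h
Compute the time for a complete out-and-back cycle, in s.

t ≈ 0.444 s

Cap-side area A_cap = π/4 × (171 mm)² = 22970 mm^2
Rod-side annular area A_ann = π/4 × (171² − 108²) = 13800 mm^2
t_ext = A_cap·L/Q = 0.2776 s
t_ret = A_ann·L/Q = 0.1668 s
t_cycle = t_ext + t_ret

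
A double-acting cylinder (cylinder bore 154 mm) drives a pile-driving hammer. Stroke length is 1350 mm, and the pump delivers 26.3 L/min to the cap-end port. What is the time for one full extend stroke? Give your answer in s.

t ≈ 57.4 s

Cap-side area A_cap = π/4 × (154 mm)² = 18630 mm^2
Swept volume V = A × L; t = V / Q = A·L / Q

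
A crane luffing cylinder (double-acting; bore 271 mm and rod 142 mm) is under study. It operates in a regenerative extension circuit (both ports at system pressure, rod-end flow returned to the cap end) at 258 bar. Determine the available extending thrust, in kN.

F ≈ 409 kN

With equal pressure on both faces, forces on the annular region cancel; the net push is pressure × rod cross-section.
Rod cross-section A_rod = π/4 × (142 mm)² = 15840 mm^2
F = P × A_rod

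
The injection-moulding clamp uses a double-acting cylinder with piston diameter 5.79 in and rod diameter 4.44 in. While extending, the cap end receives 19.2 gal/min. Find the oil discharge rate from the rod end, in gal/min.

Q_out ≈ 7.91 gal/min

Cap-side area A_cap = π/4 × (5.79 in)² = 26.33 in^2
Rod-side annular area A_ann = π/4 × (5.79² − 4.44²) = 10.85 in^2
Piston speed v = Q_in/A_cap; rod-end outflow Q_out = v × A_ann = Q_in × A_ann/A_cap.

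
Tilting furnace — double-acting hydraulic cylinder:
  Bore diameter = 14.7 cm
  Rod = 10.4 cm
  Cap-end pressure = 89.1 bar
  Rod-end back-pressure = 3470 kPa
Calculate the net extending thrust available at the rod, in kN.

F ≈ 122 kN

Cap-side area A_cap = π/4 × (14.7 cm)² = 169.7 cm^2
Rod-side annular area A_ann = π/4 × (14.7² − 10.4²) = 84.77 cm^2
Net thrust = P_cap·A_cap − P_rod·A_ann = 151.2 kN − 29.41 kN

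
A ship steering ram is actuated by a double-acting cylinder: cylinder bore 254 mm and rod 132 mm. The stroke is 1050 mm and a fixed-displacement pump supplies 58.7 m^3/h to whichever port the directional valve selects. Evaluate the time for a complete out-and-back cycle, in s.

Cap-side area A_cap = π/4 × (254 mm)² = 50670 mm^2
Rod-side annular area A_ann = π/4 × (254² − 132²) = 36990 mm^2
t_ext = A_cap·L/Q = 3.263 s
t_ret = A_ann·L/Q = 2.382 s
t_cycle = t_ext + t_ret

t ≈ 5.64 s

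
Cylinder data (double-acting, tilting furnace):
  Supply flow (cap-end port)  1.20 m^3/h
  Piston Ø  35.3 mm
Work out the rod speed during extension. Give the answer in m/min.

Cap-side area A_cap = π/4 × (35.3 mm)² = 978.7 mm^2
v = Q / A

v ≈ 20.4 m/min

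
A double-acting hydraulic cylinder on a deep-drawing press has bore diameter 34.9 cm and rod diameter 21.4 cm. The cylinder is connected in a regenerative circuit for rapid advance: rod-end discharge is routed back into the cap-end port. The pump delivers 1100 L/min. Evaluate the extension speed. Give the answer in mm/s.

In regeneration the rod-end outflow joins the pump flow into the cap end, so the net volume the pump must supply per unit advance equals the rod cross-section area.
Rod cross-section A_rod = π/4 × (21.4 cm)² = 359.7 cm^2
v = Q_pump / A_rod

v ≈ 510 mm/s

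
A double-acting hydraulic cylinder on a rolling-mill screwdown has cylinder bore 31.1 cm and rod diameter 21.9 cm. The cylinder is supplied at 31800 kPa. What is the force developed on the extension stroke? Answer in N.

F ≈ 2.42e6 N

Cap-side area A_cap = π/4 × (31.1 cm)² = 759.6 cm^2
F = P × A_cap = 31800 kPa × A_cap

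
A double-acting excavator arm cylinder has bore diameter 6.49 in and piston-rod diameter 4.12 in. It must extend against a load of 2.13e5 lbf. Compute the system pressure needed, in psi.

P ≈ 6440 psi

Cap-side area A_cap = π/4 × (6.49 in)² = 33.08 in^2
P = F / A = 2.13e5 lbf / A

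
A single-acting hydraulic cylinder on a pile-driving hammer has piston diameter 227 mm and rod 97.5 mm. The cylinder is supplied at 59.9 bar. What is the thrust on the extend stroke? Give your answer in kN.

F ≈ 242 kN

Cap-side area A_cap = π/4 × (227 mm)² = 40470 mm^2
F = P × A_cap = 59.9 bar × A_cap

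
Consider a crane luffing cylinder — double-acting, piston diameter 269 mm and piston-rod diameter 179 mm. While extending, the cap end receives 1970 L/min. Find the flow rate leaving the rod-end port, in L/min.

Q_out ≈ 1100 L/min

Cap-side area A_cap = π/4 × (269 mm)² = 56830 mm^2
Rod-side annular area A_ann = π/4 × (269² − 179²) = 31670 mm^2
Piston speed v = Q_in/A_cap; rod-end outflow Q_out = v × A_ann = Q_in × A_ann/A_cap.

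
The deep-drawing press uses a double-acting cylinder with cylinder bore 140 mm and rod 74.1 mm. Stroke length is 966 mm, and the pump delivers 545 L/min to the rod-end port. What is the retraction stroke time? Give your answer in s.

Rod-side annular area A_ann = π/4 × (140² − 74.1²) = 11080 mm^2
Swept volume V = A × L; t = V / Q = A·L / Q

t ≈ 1.18 s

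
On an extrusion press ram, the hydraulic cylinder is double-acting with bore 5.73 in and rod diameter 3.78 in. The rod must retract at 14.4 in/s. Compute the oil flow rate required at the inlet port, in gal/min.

Q ≈ 54.5 gal/min

Rod-side annular area A_ann = π/4 × (5.73² − 3.78²) = 14.56 in^2
Q = A × v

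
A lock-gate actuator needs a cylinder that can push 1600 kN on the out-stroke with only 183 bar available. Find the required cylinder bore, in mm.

D ≈ 334 mm

Extension force acts on the full piston face: F = P × (π/4)D².
D = √(4F / (πP)) = √(4 × 1600 kN / (π × 183 bar))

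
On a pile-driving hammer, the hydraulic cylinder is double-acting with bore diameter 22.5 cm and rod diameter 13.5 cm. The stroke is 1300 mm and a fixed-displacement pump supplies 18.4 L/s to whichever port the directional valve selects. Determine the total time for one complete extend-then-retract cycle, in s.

Cap-side area A_cap = π/4 × (22.5 cm)² = 397.6 cm^2
Rod-side annular area A_ann = π/4 × (22.5² − 13.5²) = 254.5 cm^2
t_ext = A_cap·L/Q = 2.809 s
t_ret = A_ann·L/Q = 1.798 s
t_cycle = t_ext + t_ret

t ≈ 4.61 s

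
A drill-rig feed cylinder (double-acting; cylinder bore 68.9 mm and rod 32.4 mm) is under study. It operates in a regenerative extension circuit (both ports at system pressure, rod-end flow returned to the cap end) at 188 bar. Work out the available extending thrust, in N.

F ≈ 15500 N

With equal pressure on both faces, forces on the annular region cancel; the net push is pressure × rod cross-section.
Rod cross-section A_rod = π/4 × (32.4 mm)² = 824.5 mm^2
F = P × A_rod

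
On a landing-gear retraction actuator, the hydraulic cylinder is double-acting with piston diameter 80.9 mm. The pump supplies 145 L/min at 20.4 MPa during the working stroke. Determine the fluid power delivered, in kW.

Hydraulic power = P × Q

W ≈ 49.3 kW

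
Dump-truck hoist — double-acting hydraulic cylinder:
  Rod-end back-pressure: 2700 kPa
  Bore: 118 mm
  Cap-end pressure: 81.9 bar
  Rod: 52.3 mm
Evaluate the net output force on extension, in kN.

F ≈ 65.8 kN

Cap-side area A_cap = π/4 × (118 mm)² = 10940 mm^2
Rod-side annular area A_ann = π/4 × (118² − 52.3²) = 8788 mm^2
Net thrust = P_cap·A_cap − P_rod·A_ann = 89.56 kN − 23.73 kN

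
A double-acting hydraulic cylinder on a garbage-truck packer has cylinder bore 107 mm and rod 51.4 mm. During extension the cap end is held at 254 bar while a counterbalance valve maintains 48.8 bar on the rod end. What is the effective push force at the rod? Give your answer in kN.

Cap-side area A_cap = π/4 × (107 mm)² = 8992 mm^2
Rod-side annular area A_ann = π/4 × (107² − 51.4²) = 6917 mm^2
Net thrust = P_cap·A_cap − P_rod·A_ann = 228.4 kN − 33.76 kN

F ≈ 195 kN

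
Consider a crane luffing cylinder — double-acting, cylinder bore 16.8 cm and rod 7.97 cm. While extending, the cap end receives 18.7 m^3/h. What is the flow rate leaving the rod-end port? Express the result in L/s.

Cap-side area A_cap = π/4 × (16.8 cm)² = 221.7 cm^2
Rod-side annular area A_ann = π/4 × (16.8² − 7.97²) = 171.8 cm^2
Piston speed v = Q_in/A_cap; rod-end outflow Q_out = v × A_ann = Q_in × A_ann/A_cap.

Q_out ≈ 4.03 L/s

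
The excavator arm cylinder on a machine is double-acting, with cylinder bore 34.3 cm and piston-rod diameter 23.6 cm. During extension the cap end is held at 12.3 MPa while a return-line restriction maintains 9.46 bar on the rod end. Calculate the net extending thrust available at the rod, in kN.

Cap-side area A_cap = π/4 × (34.3 cm)² = 924.0 cm^2
Rod-side annular area A_ann = π/4 × (34.3² − 23.6²) = 486.6 cm^2
Net thrust = P_cap·A_cap − P_rod·A_ann = 1137 kN − 46.03 kN

F ≈ 1090 kN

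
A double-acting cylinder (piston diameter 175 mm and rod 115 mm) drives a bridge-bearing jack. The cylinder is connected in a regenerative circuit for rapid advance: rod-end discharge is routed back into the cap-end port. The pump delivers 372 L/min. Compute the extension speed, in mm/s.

v ≈ 597 mm/s

In regeneration the rod-end outflow joins the pump flow into the cap end, so the net volume the pump must supply per unit advance equals the rod cross-section area.
Rod cross-section A_rod = π/4 × (115 mm)² = 10390 mm^2
v = Q_pump / A_rod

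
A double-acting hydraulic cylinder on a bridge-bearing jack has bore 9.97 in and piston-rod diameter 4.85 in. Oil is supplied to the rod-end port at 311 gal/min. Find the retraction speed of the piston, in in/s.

v ≈ 20.1 in/s

Rod-side annular area A_ann = π/4 × (9.97² − 4.85²) = 59.59 in^2
Flow into the rod-end port fills the annular volume.
v = Q / A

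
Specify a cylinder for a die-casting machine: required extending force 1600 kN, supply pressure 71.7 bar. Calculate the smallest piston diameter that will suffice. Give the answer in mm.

D ≈ 533 mm

Extension force acts on the full piston face: F = P × (π/4)D².
D = √(4F / (πP)) = √(4 × 1600 kN / (π × 71.7 bar))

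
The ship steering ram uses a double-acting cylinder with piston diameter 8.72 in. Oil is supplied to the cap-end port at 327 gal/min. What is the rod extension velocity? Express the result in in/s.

v ≈ 21.1 in/s

Cap-side area A_cap = π/4 × (8.72 in)² = 59.72 in^2
v = Q / A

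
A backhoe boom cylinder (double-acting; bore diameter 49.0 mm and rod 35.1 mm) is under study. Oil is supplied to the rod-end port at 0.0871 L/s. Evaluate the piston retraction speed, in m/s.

v ≈ 0.0949 m/s

Rod-side annular area A_ann = π/4 × (49.0² − 35.1²) = 918.1 mm^2
Flow into the rod-end port fills the annular volume.
v = Q / A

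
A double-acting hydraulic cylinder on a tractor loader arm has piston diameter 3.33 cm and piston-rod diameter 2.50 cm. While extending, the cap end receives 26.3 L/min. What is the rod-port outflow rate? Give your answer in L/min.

Cap-side area A_cap = π/4 × (3.33 cm)² = 8.709 cm^2
Rod-side annular area A_ann = π/4 × (3.33² − 2.50²) = 3.800 cm^2
Piston speed v = Q_in/A_cap; rod-end outflow Q_out = v × A_ann = Q_in × A_ann/A_cap.

Q_out ≈ 11.5 L/min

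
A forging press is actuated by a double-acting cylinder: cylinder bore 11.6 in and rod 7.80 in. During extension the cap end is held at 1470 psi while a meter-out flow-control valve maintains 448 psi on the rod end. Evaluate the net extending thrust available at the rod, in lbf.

Cap-side area A_cap = π/4 × (11.6 in)² = 105.7 in^2
Rod-side annular area A_ann = π/4 × (11.6² − 7.80²) = 57.90 in^2
Net thrust = P_cap·A_cap − P_rod·A_ann = 1.554e5 lbf − 25940 lbf

F ≈ 1.29e5 lbf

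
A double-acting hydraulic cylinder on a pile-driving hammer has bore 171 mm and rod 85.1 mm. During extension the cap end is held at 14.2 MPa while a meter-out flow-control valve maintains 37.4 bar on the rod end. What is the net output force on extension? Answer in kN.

Cap-side area A_cap = π/4 × (171 mm)² = 22970 mm^2
Rod-side annular area A_ann = π/4 × (171² − 85.1²) = 17280 mm^2
Net thrust = P_cap·A_cap − P_rod·A_ann = 326.1 kN − 64.62 kN

F ≈ 261 kN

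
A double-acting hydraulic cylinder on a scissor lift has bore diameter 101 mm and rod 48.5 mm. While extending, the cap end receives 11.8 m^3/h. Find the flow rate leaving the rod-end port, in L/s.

Cap-side area A_cap = π/4 × (101 mm)² = 8012 mm^2
Rod-side annular area A_ann = π/4 × (101² − 48.5²) = 6164 mm^2
Piston speed v = Q_in/A_cap; rod-end outflow Q_out = v × A_ann = Q_in × A_ann/A_cap.

Q_out ≈ 2.52 L/s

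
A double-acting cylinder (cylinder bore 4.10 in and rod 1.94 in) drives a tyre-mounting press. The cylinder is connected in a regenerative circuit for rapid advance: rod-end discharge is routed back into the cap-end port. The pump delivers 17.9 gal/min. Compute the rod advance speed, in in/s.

In regeneration the rod-end outflow joins the pump flow into the cap end, so the net volume the pump must supply per unit advance equals the rod cross-section area.
Rod cross-section A_rod = π/4 × (1.94 in)² = 2.956 in^2
v = Q_pump / A_rod

v ≈ 23.3 in/s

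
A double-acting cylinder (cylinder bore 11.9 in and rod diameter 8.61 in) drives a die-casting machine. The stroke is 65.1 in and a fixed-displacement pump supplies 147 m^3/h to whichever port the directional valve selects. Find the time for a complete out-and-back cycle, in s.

Cap-side area A_cap = π/4 × (11.9 in)² = 111.2 in^2
Rod-side annular area A_ann = π/4 × (11.9² − 8.61²) = 53.00 in^2
t_ext = A_cap·L/Q = 2.906 s
t_ret = A_ann·L/Q = 1.385 s
t_cycle = t_ext + t_ret

t ≈ 4.29 s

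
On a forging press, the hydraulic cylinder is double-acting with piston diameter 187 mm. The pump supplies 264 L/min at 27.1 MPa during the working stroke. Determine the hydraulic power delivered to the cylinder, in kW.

Hydraulic power = P × Q

W ≈ 119 kW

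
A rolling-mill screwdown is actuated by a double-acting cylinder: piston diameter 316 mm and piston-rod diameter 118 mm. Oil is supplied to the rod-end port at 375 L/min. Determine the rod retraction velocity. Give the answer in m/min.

Rod-side annular area A_ann = π/4 × (316² − 118²) = 67490 mm^2
Flow into the rod-end port fills the annular volume.
v = Q / A

v ≈ 5.56 m/min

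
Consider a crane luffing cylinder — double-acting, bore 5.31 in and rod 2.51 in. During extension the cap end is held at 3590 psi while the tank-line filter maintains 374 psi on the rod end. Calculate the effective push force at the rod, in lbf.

Cap-side area A_cap = π/4 × (5.31 in)² = 22.15 in^2
Rod-side annular area A_ann = π/4 × (5.31² − 2.51²) = 17.20 in^2
Net thrust = P_cap·A_cap − P_rod·A_ann = 79500 lbf − 6432 lbf

F ≈ 73100 lbf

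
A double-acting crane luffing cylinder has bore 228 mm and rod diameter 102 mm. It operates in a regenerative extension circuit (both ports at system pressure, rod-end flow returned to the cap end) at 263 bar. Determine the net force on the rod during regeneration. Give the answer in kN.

F ≈ 215 kN

With equal pressure on both faces, forces on the annular region cancel; the net push is pressure × rod cross-section.
Rod cross-section A_rod = π/4 × (102 mm)² = 8171 mm^2
F = P × A_rod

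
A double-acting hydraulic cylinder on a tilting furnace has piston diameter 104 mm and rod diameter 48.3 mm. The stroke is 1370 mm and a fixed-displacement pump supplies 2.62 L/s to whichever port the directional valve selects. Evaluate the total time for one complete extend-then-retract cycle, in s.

Cap-side area A_cap = π/4 × (104 mm)² = 8495 mm^2
Rod-side annular area A_ann = π/4 × (104² − 48.3²) = 6663 mm^2
t_ext = A_cap·L/Q = 4.442 s
t_ret = A_ann·L/Q = 3.484 s
t_cycle = t_ext + t_ret

t ≈ 7.93 s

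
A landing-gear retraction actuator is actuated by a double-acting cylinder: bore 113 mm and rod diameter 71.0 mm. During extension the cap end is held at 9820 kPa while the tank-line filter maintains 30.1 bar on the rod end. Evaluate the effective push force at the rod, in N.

Cap-side area A_cap = π/4 × (113 mm)² = 10030 mm^2
Rod-side annular area A_ann = π/4 × (113² − 71.0²) = 6070 mm^2
Net thrust = P_cap·A_cap − P_rod·A_ann = 98480 N − 18270 N

F ≈ 80200 N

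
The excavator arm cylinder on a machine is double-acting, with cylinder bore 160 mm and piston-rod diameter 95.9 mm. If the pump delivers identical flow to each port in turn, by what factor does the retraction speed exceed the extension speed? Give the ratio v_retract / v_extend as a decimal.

Cap-side area A_cap = π/4 × (160 mm)² = 20110 mm^2
Rod-side annular area A_ann = π/4 × (160² − 95.9²) = 12880 mm^2
For equal Q, v ∝ 1/A, so v_ret/v_ext = A_cap/A_ann.

v_ret/v_ext ≈ 1.56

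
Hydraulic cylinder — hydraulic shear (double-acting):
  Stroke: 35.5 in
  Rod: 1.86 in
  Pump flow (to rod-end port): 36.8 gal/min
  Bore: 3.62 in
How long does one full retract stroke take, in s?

t ≈ 1.90 s

Rod-side annular area A_ann = π/4 × (3.62² − 1.86²) = 7.575 in^2
Swept volume V = A × L; t = V / Q = A·L / Q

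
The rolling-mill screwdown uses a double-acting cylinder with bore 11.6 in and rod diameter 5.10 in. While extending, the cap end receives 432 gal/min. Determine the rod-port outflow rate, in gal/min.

Cap-side area A_cap = π/4 × (11.6 in)² = 105.7 in^2
Rod-side annular area A_ann = π/4 × (11.6² − 5.10²) = 85.25 in^2
Piston speed v = Q_in/A_cap; rod-end outflow Q_out = v × A_ann = Q_in × A_ann/A_cap.

Q_out ≈ 348 gal/min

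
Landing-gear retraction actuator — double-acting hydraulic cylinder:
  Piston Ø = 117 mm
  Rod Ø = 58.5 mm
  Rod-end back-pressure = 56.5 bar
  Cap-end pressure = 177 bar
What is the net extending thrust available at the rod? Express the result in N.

F ≈ 1.45e5 N

Cap-side area A_cap = π/4 × (117 mm)² = 10750 mm^2
Rod-side annular area A_ann = π/4 × (117² − 58.5²) = 8063 mm^2
Net thrust = P_cap·A_cap − P_rod·A_ann = 1.903e5 N − 45560 N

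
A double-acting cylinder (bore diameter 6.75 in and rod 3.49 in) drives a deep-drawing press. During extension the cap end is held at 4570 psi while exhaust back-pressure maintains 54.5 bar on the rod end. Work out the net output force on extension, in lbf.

F ≈ 1.43e5 lbf

Cap-side area A_cap = π/4 × (6.75 in)² = 35.78 in^2
Rod-side annular area A_ann = π/4 × (6.75² − 3.49²) = 26.22 in^2
Net thrust = P_cap·A_cap − P_rod·A_ann = 1.635e5 lbf − 20720 lbf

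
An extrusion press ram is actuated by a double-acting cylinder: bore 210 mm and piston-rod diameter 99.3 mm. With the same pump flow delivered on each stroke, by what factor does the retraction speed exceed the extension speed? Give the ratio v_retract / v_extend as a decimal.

v_ret/v_ext ≈ 1.29

Cap-side area A_cap = π/4 × (210 mm)² = 34640 mm^2
Rod-side annular area A_ann = π/4 × (210² − 99.3²) = 26890 mm^2
For equal Q, v ∝ 1/A, so v_ret/v_ext = A_cap/A_ann.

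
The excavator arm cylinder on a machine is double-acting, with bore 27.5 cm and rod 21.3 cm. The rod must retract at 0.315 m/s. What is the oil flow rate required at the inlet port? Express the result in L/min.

Rod-side annular area A_ann = π/4 × (27.5² − 21.3²) = 237.6 cm^2
Q = A × v

Q ≈ 449 L/min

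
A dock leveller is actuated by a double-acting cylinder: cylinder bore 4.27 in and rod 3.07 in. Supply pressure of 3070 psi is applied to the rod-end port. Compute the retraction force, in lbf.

Rod-side annular area A_ann = π/4 × (4.27² − 3.07²) = 6.918 in^2
On retraction the pressure acts on the annular area (bore minus rod).
F = P × A_ann

F ≈ 21200 lbf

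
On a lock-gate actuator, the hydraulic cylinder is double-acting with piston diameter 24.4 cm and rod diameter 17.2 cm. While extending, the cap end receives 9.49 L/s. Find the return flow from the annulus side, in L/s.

Q_out ≈ 4.77 L/s

Cap-side area A_cap = π/4 × (24.4 cm)² = 467.6 cm^2
Rod-side annular area A_ann = π/4 × (24.4² − 17.2²) = 235.2 cm^2
Piston speed v = Q_in/A_cap; rod-end outflow Q_out = v × A_ann = Q_in × A_ann/A_cap.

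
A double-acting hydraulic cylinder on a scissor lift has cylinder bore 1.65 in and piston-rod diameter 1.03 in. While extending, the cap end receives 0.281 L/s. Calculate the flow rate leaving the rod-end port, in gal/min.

Cap-side area A_cap = π/4 × (1.65 in)² = 2.138 in^2
Rod-side annular area A_ann = π/4 × (1.65² − 1.03²) = 1.305 in^2
Piston speed v = Q_in/A_cap; rod-end outflow Q_out = v × A_ann = Q_in × A_ann/A_cap.

Q_out ≈ 2.72 gal/min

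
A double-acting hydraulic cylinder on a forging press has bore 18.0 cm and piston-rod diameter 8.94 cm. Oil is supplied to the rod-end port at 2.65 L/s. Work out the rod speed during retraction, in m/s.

Rod-side annular area A_ann = π/4 × (18.0² − 8.94²) = 191.7 cm^2
Flow into the rod-end port fills the annular volume.
v = Q / A

v ≈ 0.138 m/s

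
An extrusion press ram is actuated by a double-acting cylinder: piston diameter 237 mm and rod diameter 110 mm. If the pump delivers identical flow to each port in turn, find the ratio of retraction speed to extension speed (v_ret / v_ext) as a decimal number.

v_ret/v_ext ≈ 1.27

Cap-side area A_cap = π/4 × (237 mm)² = 44120 mm^2
Rod-side annular area A_ann = π/4 × (237² − 110²) = 34610 mm^2
For equal Q, v ∝ 1/A, so v_ret/v_ext = A_cap/A_ann.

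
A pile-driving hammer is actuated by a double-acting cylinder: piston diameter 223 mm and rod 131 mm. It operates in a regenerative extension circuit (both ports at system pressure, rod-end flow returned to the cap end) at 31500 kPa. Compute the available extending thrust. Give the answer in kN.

With equal pressure on both faces, forces on the annular region cancel; the net push is pressure × rod cross-section.
Rod cross-section A_rod = π/4 × (131 mm)² = 13480 mm^2
F = P × A_rod

F ≈ 425 kN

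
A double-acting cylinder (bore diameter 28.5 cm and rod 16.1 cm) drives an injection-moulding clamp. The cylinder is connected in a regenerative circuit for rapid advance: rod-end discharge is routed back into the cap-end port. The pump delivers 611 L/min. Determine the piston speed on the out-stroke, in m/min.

v ≈ 30.0 m/min

In regeneration the rod-end outflow joins the pump flow into the cap end, so the net volume the pump must supply per unit advance equals the rod cross-section area.
Rod cross-section A_rod = π/4 × (16.1 cm)² = 203.6 cm^2
v = Q_pump / A_rod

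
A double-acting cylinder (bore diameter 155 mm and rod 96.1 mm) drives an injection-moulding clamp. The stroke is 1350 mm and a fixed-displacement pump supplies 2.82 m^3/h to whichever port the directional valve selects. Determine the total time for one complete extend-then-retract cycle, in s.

Cap-side area A_cap = π/4 × (155 mm)² = 18870 mm^2
Rod-side annular area A_ann = π/4 × (155² − 96.1²) = 11620 mm^2
t_ext = A_cap·L/Q = 32.52 s
t_ret = A_ann·L/Q = 20.02 s
t_cycle = t_ext + t_ret

t ≈ 52.5 s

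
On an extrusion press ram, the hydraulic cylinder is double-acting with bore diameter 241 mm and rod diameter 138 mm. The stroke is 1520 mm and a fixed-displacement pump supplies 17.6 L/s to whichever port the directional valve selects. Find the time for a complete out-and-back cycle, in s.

t ≈ 6.59 s

Cap-side area A_cap = π/4 × (241 mm)² = 45620 mm^2
Rod-side annular area A_ann = π/4 × (241² − 138²) = 30660 mm^2
t_ext = A_cap·L/Q = 3.940 s
t_ret = A_ann·L/Q = 2.648 s
t_cycle = t_ext + t_ret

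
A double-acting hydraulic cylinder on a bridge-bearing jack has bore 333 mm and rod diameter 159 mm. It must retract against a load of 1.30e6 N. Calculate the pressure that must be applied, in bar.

P ≈ 193 bar

Rod-side annular area A_ann = π/4 × (333² − 159²) = 67240 mm^2
Retraction: pressure acts on the annular area.
P = F / A = 1.30e6 N / A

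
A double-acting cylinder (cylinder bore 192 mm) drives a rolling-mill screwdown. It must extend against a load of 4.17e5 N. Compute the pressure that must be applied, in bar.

P ≈ 144 bar

Cap-side area A_cap = π/4 × (192 mm)² = 28950 mm^2
P = F / A = 4.17e5 N / A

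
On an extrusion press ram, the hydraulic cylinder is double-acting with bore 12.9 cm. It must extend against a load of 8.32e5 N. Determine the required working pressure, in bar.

P ≈ 637 bar

Cap-side area A_cap = π/4 × (12.9 cm)² = 130.7 cm^2
P = F / A = 8.32e5 N / A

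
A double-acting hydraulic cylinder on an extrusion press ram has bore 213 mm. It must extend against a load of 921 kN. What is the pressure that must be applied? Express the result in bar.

Cap-side area A_cap = π/4 × (213 mm)² = 35630 mm^2
P = F / A = 921 kN / A

P ≈ 258 bar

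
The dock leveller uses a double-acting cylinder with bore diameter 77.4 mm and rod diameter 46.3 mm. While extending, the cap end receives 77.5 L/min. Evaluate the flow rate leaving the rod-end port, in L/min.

Q_out ≈ 49.8 L/min

Cap-side area A_cap = π/4 × (77.4 mm)² = 4705 mm^2
Rod-side annular area A_ann = π/4 × (77.4² − 46.3²) = 3021 mm^2
Piston speed v = Q_in/A_cap; rod-end outflow Q_out = v × A_ann = Q_in × A_ann/A_cap.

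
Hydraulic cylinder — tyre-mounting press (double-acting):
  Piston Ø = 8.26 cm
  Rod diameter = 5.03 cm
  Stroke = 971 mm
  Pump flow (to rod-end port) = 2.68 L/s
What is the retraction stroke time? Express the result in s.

Rod-side annular area A_ann = π/4 × (8.26² − 5.03²) = 33.71 cm^2
Swept volume V = A × L; t = V / Q = A·L / Q

t ≈ 1.22 s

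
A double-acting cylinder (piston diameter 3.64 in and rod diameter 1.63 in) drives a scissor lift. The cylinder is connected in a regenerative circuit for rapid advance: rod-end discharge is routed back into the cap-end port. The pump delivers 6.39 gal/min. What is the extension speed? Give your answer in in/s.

v ≈ 11.8 in/s

In regeneration the rod-end outflow joins the pump flow into the cap end, so the net volume the pump must supply per unit advance equals the rod cross-section area.
Rod cross-section A_rod = π/4 × (1.63 in)² = 2.087 in^2
v = Q_pump / A_rod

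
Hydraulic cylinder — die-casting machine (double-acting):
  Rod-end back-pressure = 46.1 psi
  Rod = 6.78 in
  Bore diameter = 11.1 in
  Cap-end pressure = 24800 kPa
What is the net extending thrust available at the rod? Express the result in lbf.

Cap-side area A_cap = π/4 × (11.1 in)² = 96.77 in^2
Rod-side annular area A_ann = π/4 × (11.1² − 6.78²) = 60.67 in^2
Net thrust = P_cap·A_cap − P_rod·A_ann = 3.481e5 lbf − 2797 lbf

F ≈ 3.45e5 lbf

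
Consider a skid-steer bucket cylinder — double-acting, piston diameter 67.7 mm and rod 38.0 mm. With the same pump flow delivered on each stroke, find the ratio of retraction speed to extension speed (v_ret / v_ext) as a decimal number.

Cap-side area A_cap = π/4 × (67.7 mm)² = 3600 mm^2
Rod-side annular area A_ann = π/4 × (67.7² − 38.0²) = 2466 mm^2
For equal Q, v ∝ 1/A, so v_ret/v_ext = A_cap/A_ann.

v_ret/v_ext ≈ 1.46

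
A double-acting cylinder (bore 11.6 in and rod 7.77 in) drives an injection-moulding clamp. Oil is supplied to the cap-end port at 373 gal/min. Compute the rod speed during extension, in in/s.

v ≈ 13.6 in/s

Cap-side area A_cap = π/4 × (11.6 in)² = 105.7 in^2
v = Q / A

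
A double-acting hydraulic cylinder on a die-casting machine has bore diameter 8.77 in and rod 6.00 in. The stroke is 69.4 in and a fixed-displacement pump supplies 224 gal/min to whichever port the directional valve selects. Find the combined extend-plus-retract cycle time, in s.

t ≈ 7.45 s

Cap-side area A_cap = π/4 × (8.77 in)² = 60.41 in^2
Rod-side annular area A_ann = π/4 × (8.77² − 6.00²) = 32.13 in^2
t_ext = A_cap·L/Q = 4.861 s
t_ret = A_ann·L/Q = 2.586 s
t_cycle = t_ext + t_ret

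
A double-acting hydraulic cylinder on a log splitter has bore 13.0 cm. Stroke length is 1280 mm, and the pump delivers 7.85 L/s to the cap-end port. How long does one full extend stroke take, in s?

Cap-side area A_cap = π/4 × (13.0 cm)² = 132.7 cm^2
Swept volume V = A × L; t = V / Q = A·L / Q

t ≈ 2.16 s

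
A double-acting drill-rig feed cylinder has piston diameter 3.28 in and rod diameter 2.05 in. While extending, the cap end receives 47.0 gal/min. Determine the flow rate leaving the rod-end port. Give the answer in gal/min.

Q_out ≈ 28.6 gal/min

Cap-side area A_cap = π/4 × (3.28 in)² = 8.450 in^2
Rod-side annular area A_ann = π/4 × (3.28² − 2.05²) = 5.149 in^2
Piston speed v = Q_in/A_cap; rod-end outflow Q_out = v × A_ann = Q_in × A_ann/A_cap.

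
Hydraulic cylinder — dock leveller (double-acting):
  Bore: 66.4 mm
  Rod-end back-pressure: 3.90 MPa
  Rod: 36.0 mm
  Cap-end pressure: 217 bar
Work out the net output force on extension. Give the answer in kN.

F ≈ 65.6 kN

Cap-side area A_cap = π/4 × (66.4 mm)² = 3463 mm^2
Rod-side annular area A_ann = π/4 × (66.4² − 36.0²) = 2445 mm^2
Net thrust = P_cap·A_cap − P_rod·A_ann = 75.14 kN − 9.535 kN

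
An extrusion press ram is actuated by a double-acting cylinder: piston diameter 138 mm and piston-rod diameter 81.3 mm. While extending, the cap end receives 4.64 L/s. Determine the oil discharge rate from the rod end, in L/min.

Q_out ≈ 182 L/min

Cap-side area A_cap = π/4 × (138 mm)² = 14960 mm^2
Rod-side annular area A_ann = π/4 × (138² − 81.3²) = 9766 mm^2
Piston speed v = Q_in/A_cap; rod-end outflow Q_out = v × A_ann = Q_in × A_ann/A_cap.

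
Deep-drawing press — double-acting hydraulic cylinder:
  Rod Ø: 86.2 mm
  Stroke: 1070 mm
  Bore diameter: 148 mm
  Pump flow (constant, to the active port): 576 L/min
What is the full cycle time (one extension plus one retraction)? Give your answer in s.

Cap-side area A_cap = π/4 × (148 mm)² = 17200 mm^2
Rod-side annular area A_ann = π/4 × (148² − 86.2²) = 11370 mm^2
t_ext = A_cap·L/Q = 1.917 s
t_ret = A_ann·L/Q = 1.267 s
t_cycle = t_ext + t_ret

t ≈ 3.18 s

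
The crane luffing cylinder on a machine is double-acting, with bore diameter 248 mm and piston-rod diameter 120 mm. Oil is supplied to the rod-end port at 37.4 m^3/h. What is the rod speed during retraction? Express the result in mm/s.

v ≈ 281 mm/s

Rod-side annular area A_ann = π/4 × (248² − 120²) = 37000 mm^2
Flow into the rod-end port fills the annular volume.
v = Q / A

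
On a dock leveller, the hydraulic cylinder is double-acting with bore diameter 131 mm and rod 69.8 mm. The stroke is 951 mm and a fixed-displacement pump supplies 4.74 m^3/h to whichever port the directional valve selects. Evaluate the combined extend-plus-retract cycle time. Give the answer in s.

Cap-side area A_cap = π/4 × (131 mm)² = 13480 mm^2
Rod-side annular area A_ann = π/4 × (131² − 69.8²) = 9652 mm^2
t_ext = A_cap·L/Q = 9.735 s
t_ret = A_ann·L/Q = 6.971 s
t_cycle = t_ext + t_ret

t ≈ 16.7 s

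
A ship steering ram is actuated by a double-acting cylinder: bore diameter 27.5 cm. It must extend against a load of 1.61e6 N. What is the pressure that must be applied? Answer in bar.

P ≈ 271 bar

Cap-side area A_cap = π/4 × (27.5 cm)² = 594.0 cm^2
P = F / A = 1.61e6 N / A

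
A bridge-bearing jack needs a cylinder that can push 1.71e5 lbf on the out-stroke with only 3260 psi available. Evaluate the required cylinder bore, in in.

Extension force acts on the full piston face: F = P × (π/4)D².
D = √(4F / (πP)) = √(4 × 1.71e5 lbf / (π × 3260 psi))

D ≈ 8.17 in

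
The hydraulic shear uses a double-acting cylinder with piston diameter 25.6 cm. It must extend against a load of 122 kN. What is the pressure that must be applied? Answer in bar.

P ≈ 23.7 bar

Cap-side area A_cap = π/4 × (25.6 cm)² = 514.7 cm^2
P = F / A = 122 kN / A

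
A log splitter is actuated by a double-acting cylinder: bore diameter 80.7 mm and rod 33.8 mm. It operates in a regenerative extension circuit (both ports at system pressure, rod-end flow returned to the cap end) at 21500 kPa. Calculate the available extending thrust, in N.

F ≈ 19300 N

With equal pressure on both faces, forces on the annular region cancel; the net push is pressure × rod cross-section.
Rod cross-section A_rod = π/4 × (33.8 mm)² = 897.3 mm^2
F = P × A_rod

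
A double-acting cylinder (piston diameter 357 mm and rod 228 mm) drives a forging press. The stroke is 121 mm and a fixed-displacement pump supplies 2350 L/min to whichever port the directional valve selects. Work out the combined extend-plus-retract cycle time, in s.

Cap-side area A_cap = π/4 × (357 mm)² = 1.001e5 mm^2
Rod-side annular area A_ann = π/4 × (357² − 228²) = 59270 mm^2
t_ext = A_cap·L/Q = 0.3092 s
t_ret = A_ann·L/Q = 0.1831 s
t_cycle = t_ext + t_ret

t ≈ 0.492 s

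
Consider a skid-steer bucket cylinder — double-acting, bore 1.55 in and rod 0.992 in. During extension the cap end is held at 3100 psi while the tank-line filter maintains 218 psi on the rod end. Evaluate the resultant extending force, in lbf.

F ≈ 5610 lbf

Cap-side area A_cap = π/4 × (1.55 in)² = 1.887 in^2
Rod-side annular area A_ann = π/4 × (1.55² − 0.992²) = 1.114 in^2
Net thrust = P_cap·A_cap − P_rod·A_ann = 5849 lbf − 242.9 lbf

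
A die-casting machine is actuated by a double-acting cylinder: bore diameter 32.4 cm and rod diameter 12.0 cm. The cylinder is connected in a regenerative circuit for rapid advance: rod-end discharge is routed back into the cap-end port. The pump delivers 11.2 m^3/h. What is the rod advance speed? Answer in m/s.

v ≈ 0.275 m/s

In regeneration the rod-end outflow joins the pump flow into the cap end, so the net volume the pump must supply per unit advance equals the rod cross-section area.
Rod cross-section A_rod = π/4 × (12.0 cm)² = 113.1 cm^2
v = Q_pump / A_rod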